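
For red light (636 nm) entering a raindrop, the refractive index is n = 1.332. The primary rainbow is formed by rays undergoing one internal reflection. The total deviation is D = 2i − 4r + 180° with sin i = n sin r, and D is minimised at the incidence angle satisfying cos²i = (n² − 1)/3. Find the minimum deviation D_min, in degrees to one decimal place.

137.8°

cos²i = (1.77422 − 1)/3 = 0.25807; i = arccos(0.50801) = 59.469°.
sin r = sin 59.469°/1.332 = 0.64666; r = 40.290°.
D_min = 2·59.469° − 4·40.290° + 180° = 137.776°.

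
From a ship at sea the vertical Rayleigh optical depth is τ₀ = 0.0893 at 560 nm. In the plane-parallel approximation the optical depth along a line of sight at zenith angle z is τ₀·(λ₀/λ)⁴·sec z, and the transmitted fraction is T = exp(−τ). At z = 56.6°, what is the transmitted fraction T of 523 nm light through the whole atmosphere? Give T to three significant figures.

sec 56.6° = 1.8166.
τ = 0.0893 × (560/523)⁴ × 1.8166 = 0.0893 × 1.3145 × 1.8166 = 0.2132.
T = exp(−0.2132) = 0.8080.

0.808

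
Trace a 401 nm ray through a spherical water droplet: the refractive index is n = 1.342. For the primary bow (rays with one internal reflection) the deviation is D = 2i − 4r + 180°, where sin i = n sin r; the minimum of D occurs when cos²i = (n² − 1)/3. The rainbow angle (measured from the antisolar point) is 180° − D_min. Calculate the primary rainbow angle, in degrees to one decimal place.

cos²i = (1.80096 − 1)/3 = 0.26699; i = arccos(0.51671) = 58.888°.
sin r = sin 58.888°/1.342 = 0.63797; r = 39.641°.
D_min = 2·58.888° − 4·39.641° + 180° = 139.213°.
Rainbow angle = 180° − D_min = 40.787°.

40.8°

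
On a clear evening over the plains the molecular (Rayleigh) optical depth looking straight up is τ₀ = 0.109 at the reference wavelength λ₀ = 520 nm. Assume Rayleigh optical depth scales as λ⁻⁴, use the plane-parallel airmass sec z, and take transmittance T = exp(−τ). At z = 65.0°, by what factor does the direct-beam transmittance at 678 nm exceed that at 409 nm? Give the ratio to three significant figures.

1.79

Airmass: sec 65.0° = 2.3662.
τ(678 nm) = 0.109 × (520/678)⁴ × 2.3662 = 0.109 × 0.3460 × 2.3662 = 0.0892.
τ(409 nm) = 0.109 × (520/409)⁴ × 2.3662 = 0.109 × 2.6129 × 2.3662 = 0.6739.
T(678)/T(409) = exp(τ_B − τ_A) = exp(0.5847) = 1.7944.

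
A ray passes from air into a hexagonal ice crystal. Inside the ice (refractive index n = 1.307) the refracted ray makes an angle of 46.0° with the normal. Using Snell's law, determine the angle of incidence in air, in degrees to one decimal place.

70.1°

Snell: sin θ_i = n · sin θ_r = 1.307 × sin 46.0° = 1.307 × 0.7193 = 0.9402.
θ_i = arcsin(0.9402) = 70.08°.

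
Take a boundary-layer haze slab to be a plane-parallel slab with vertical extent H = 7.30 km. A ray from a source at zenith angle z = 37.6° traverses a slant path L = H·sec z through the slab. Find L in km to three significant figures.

9.21 km

sec z = 1/cos 37.6° = 1.2622.
L = 7.30 × 1.2622 = 9.214 km.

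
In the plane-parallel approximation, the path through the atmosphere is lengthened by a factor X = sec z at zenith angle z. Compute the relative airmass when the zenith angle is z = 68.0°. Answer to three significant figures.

2.67

X = sec z = 1/cos 68.0° = 1/0.3746 = 2.6695.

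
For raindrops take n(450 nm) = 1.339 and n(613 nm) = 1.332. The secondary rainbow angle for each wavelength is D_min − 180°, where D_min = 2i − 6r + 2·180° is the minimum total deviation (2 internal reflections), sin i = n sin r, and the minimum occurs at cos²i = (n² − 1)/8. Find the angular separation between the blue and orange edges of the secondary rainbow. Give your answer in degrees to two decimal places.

At 450 nm (n = 1.339): cos²i = 0.09912 → i = 71.650°, r = 45.141°, D_min = 232.451°, rainbow angle = 52.451°.
At 613 nm (n = 1.332): cos²i = 0.09678 → i = 71.875°, r = 45.520°, D_min = 230.628°, rainbow angle = 50.628°.
Angular width = |52.451° − 50.628°| = 1.823°.

1.82°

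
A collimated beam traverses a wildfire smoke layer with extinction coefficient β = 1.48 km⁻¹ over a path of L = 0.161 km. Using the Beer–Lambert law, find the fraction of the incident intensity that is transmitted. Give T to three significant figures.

0.788

τ = β·L = 1.48 × 0.161 = 0.2383.
T = exp(−0.2383) = 0.7880.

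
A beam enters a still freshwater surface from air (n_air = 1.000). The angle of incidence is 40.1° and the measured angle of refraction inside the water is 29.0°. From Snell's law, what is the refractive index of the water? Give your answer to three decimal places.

n = sin θ_i / sin θ_r = sin 40.1° / sin 29.0° = 0.6441 / 0.4848 = 1.3286.

1.329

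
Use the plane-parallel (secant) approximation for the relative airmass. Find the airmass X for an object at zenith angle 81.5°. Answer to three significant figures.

6.77

X = sec z = 1/cos 81.5° = 1/0.1478 = 6.7655.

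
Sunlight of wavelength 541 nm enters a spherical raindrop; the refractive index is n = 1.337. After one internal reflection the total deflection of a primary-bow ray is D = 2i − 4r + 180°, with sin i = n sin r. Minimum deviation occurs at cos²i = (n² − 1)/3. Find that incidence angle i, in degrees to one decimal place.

cos²i = (1.337² − 1)/3 = (1.78757 − 1)/3 = 0.26252.
cos i = 0.51237, so i = 59.178°.

59.2°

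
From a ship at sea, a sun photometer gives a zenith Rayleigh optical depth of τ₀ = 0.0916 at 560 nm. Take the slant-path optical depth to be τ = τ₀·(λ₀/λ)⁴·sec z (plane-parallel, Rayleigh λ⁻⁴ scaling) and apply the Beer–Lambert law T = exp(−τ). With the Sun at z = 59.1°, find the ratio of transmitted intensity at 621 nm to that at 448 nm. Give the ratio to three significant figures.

1.37

Airmass: sec 59.1° = 1.9473.
τ(621 nm) = 0.0916 × (560/621)⁴ × 1.9473 = 0.0916 × 0.6613 × 1.9473 = 0.1180.
τ(448 nm) = 0.0916 × (560/448)⁴ × 1.9473 = 0.0916 × 2.4414 × 1.9473 = 0.4355.
T(621)/T(448) = exp(τ_B − τ_A) = exp(0.3175) = 1.3737.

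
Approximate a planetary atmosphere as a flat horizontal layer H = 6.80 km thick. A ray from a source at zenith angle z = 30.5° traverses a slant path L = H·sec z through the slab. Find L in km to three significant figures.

sec z = 1/cos 30.5° = 1.1606.
L = 6.80 × 1.1606 = 7.892 km.

7.89 km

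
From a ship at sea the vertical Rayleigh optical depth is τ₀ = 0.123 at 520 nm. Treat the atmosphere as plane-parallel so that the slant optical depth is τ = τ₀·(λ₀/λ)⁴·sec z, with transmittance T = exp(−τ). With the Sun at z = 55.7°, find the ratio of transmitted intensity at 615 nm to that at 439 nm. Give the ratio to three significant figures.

1.37

Airmass: sec 55.7° = 1.7745.
τ(615 nm) = 0.123 × (520/615)⁴ × 1.7745 = 0.123 × 0.5111 × 1.7745 = 0.1116.
τ(439 nm) = 0.123 × (520/439)⁴ × 1.7745 = 0.123 × 1.9686 × 1.7745 = 0.4297.
T(615)/T(439) = exp(τ_B − τ_A) = exp(0.3181) = 1.3745.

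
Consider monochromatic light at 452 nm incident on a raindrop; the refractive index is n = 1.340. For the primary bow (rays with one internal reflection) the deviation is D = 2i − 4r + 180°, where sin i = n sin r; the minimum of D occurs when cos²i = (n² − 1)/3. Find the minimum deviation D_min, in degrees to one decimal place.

138.9°

cos²i = (1.79560 − 1)/3 = 0.26520; i = arccos(0.51498) = 59.004°.
sin r = sin 59.004°/1.340 = 0.63971; r = 39.770°.
D_min = 2·59.004° − 4·39.770° + 180° = 138.929°.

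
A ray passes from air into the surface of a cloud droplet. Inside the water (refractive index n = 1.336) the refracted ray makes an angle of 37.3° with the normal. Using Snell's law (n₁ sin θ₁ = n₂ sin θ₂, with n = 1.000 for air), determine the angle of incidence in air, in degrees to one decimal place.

Snell: sin θ_i = n · sin θ_r = 1.336 × sin 37.3° = 1.336 × 0.6060 = 0.8096.
θ_i = arcsin(0.8096) = 54.06°.

54.1°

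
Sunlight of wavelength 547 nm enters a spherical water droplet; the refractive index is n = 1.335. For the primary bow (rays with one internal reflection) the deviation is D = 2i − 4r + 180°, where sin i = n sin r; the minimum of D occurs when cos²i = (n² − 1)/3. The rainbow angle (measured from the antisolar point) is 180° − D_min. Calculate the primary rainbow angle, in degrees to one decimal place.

cos²i = (1.78222 − 1)/3 = 0.26074; i = arccos(0.51063) = 59.294°.
sin r = sin 59.294°/1.335 = 0.64405; r = 40.094°.
D_min = 2·59.294° − 4·40.094° + 180° = 138.212°.
Rainbow angle = 180° − D_min = 41.788°.

41.8°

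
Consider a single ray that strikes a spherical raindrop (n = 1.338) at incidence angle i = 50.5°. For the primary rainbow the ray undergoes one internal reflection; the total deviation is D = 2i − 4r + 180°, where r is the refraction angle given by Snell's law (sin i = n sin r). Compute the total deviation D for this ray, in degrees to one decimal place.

sin r = sin 50.5° / 1.338 = 0.7716/1.338 = 0.5767; r = 35.22°.
D = 2·50.5° − 4·35.22° + 180° = 101.00° − 140.88° + 180° = 140.12°.

140.1°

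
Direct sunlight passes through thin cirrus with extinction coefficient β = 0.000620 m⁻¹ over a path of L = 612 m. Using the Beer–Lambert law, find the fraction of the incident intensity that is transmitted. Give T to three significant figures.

0.684

τ = β·L = 0.000620 × 612 = 0.3794.
T = exp(−0.3794) = 0.6842.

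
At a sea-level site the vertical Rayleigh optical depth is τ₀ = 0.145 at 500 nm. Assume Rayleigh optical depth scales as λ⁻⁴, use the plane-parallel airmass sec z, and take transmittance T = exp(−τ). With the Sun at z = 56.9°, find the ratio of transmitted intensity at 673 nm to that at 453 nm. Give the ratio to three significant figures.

1.37

Airmass: sec 56.9° = 1.8312.
τ(673 nm) = 0.145 × (500/673)⁴ × 1.8312 = 0.145 × 0.3047 × 1.8312 = 0.0809.
τ(453 nm) = 0.145 × (500/453)⁴ × 1.8312 = 0.145 × 1.4842 × 1.8312 = 0.3941.
T(673)/T(453) = exp(τ_B − τ_A) = exp(0.3132) = 1.3678.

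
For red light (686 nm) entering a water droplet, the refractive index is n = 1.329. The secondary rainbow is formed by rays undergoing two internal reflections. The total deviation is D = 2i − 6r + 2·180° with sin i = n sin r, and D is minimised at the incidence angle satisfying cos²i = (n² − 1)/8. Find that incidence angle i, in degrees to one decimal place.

72.0°

cos²i = (1.329² − 1)/8 = (1.76624 − 1)/8 = 0.09578.
cos i = 0.30948, so i = 71.972°.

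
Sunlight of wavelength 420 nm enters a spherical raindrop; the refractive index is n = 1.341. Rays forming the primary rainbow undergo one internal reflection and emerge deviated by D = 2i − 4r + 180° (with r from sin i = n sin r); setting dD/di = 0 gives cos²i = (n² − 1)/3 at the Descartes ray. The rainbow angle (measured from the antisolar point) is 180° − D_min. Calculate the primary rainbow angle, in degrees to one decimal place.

40.9°

cos²i = (1.79828 − 1)/3 = 0.26609; i = arccos(0.51584) = 58.946°.
sin r = sin 58.946°/1.341 = 0.63884; r = 39.705°.
D_min = 2·58.946° − 4·39.705° + 180° = 139.071°.
Rainbow angle = 180° − D_min = 40.929°.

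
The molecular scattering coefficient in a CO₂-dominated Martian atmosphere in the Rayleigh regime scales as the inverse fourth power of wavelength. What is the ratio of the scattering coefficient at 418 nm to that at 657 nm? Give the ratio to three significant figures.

Rayleigh scattering ∝ λ⁻⁴, so the ratio of coefficients is the inverse fourth power of the wavelength ratio.
σ(418)/σ(657) = (657/418)⁴ = (1.5718)⁴ = 6.103.

6.10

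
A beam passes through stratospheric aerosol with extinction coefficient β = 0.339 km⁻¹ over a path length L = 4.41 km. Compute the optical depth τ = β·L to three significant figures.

τ = β·L = 0.339 × 4.41 = 1.4950.

1.49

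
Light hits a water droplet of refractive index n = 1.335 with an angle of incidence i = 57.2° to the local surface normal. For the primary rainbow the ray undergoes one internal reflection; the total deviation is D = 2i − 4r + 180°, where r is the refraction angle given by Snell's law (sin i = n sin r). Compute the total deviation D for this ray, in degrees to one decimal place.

138.3°

sin r = sin 57.2° / 1.335 = 0.8406/1.335 = 0.6296; r = 39.02°.
D = 2·57.2° − 4·39.02° + 180° = 114.40° − 156.09° + 180° = 138.31°.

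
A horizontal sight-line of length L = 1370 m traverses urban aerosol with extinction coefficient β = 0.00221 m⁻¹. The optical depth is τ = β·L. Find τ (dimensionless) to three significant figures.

3.03

τ = β·L = 0.00221 × 1370 = 3.0277.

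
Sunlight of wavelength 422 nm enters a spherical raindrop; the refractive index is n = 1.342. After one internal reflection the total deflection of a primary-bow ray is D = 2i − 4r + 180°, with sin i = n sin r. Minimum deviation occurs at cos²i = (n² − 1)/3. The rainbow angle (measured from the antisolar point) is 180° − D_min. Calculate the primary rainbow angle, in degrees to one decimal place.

cos²i = (1.80096 − 1)/3 = 0.26699; i = arccos(0.51671) = 58.888°.
sin r = sin 58.888°/1.342 = 0.63797; r = 39.641°.
D_min = 2·58.888° − 4·39.641° + 180° = 139.213°.
Rainbow angle = 180° − D_min = 40.787°.

40.8°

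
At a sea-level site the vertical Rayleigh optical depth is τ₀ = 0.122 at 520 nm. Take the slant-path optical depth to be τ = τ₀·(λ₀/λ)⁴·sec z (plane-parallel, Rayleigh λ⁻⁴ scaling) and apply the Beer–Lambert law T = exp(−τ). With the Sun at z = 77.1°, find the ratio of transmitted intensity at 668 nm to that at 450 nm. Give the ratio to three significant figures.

2.17

Airmass: sec 77.1° = 4.4793.
τ(668 nm) = 0.122 × (520/668)⁴ × 4.4793 = 0.122 × 0.3672 × 4.4793 = 0.2007.
τ(450 nm) = 0.122 × (520/450)⁴ × 4.4793 = 0.122 × 1.7830 × 4.4793 = 0.9744.
T(668)/T(450) = exp(τ_B − τ_A) = exp(0.7737) = 2.1678.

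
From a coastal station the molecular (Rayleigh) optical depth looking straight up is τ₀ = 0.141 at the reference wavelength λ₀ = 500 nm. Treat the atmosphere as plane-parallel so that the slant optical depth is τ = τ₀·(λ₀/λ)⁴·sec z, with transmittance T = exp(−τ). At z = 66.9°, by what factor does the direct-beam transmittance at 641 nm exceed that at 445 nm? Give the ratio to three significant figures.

1.55

Airmass: sec 66.9° = 2.5488.
τ(641 nm) = 0.141 × (500/641)⁴ × 2.5488 = 0.141 × 0.3702 × 2.5488 = 0.1330.
τ(445 nm) = 0.141 × (500/445)⁴ × 2.5488 = 0.141 × 1.5938 × 2.5488 = 0.5728.
T(641)/T(445) = exp(τ_B − τ_A) = exp(0.4397) = 1.5523.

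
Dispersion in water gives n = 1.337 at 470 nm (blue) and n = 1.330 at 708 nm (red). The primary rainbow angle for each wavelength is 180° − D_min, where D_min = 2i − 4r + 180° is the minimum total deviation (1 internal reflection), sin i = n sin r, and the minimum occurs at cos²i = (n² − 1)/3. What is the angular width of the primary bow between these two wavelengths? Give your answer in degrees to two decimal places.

At 470 nm (n = 1.337): cos²i = 0.26252 → i = 59.178°, r = 39.964°, D_min = 138.500°, rainbow angle = 41.500°.
At 708 nm (n = 1.330): cos²i = 0.25630 → i = 59.585°, r = 40.422°, D_min = 137.484°, rainbow angle = 42.516°.
Angular width = |41.500° − 42.516°| = 1.016°.

1.02°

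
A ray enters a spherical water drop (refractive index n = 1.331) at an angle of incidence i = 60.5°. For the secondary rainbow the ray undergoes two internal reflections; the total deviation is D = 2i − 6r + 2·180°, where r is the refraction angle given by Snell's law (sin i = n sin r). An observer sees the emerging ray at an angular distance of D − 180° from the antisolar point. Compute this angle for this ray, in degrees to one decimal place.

sin r = sin 60.5° / 1.331 = 0.8704/1.331 = 0.6539; r = 40.84°.
D = 2·60.5° − 6·40.84° + 2·180° = 121.00° − 245.02° + 360° = 235.98°.
Angle from antisolar point = D − 180° = 55.98°.

56.0°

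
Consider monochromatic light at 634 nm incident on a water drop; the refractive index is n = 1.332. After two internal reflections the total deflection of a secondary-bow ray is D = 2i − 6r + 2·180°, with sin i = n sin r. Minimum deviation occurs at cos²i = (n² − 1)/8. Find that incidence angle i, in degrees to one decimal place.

71.9°

cos²i = (1.332² − 1)/8 = (1.77422 − 1)/8 = 0.09678.
cos i = 0.31109, so i = 71.875°.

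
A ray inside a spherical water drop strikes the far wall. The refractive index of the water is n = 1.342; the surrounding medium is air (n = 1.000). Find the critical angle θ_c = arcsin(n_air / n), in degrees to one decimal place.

48.2°

sin θ_c = n_air / n = 1.000 / 1.342 = 0.7452.
θ_c = arcsin(0.7452) = 48.17°.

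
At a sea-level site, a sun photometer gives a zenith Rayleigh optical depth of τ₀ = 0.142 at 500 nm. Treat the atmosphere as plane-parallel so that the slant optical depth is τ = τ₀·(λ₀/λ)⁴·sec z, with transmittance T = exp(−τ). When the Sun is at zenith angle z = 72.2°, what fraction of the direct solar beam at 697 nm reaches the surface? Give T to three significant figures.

sec 72.2° = 3.2712.
τ = 0.142 × (500/697)⁴ × 3.2712 = 0.142 × 0.2648 × 3.2712 = 0.1230.
T = exp(−0.1230) = 0.8843.

0.884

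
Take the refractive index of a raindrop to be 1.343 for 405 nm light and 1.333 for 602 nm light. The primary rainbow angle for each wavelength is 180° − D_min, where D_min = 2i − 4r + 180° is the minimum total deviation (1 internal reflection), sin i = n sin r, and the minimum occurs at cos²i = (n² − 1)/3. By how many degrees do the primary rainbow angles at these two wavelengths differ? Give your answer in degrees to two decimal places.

At 405 nm (n = 1.343): cos²i = 0.26788 → i = 58.830°, r = 39.577°, D_min = 139.354°, rainbow angle = 40.646°.
At 602 nm (n = 1.333): cos²i = 0.25896 → i = 59.410°, r = 40.225°, D_min = 137.922°, rainbow angle = 42.078°.
Angular width = |40.646° − 42.078°| = 1.432°.

1.43°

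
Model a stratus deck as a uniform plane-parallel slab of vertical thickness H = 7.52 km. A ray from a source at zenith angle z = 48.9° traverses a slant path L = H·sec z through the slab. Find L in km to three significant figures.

11.4 km

sec z = 1/cos 48.9° = 1.5212.
L = 7.52 × 1.5212 = 11.439 km.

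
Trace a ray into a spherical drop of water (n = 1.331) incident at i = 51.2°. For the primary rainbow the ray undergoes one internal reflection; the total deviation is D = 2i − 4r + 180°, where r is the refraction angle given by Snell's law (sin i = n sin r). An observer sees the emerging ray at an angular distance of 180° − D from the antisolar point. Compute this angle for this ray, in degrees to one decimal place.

41.0°

sin r = sin 51.2° / 1.331 = 0.7793/1.331 = 0.5855; r = 35.84°.
D = 2·51.2° − 4·35.84° + 180° = 102.40° − 143.36° + 180° = 139.04°.
Angle from antisolar point = 180° − D = 40.96°.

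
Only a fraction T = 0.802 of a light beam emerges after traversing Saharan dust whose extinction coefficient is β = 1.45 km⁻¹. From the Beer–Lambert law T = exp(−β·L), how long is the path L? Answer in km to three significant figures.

Beer–Lambert: T = exp(−βL) ⇒ L = −ln(T)/β = −ln(0.802)/1.45 = 0.2206/1.45 = 0.1522 km.

0.152 km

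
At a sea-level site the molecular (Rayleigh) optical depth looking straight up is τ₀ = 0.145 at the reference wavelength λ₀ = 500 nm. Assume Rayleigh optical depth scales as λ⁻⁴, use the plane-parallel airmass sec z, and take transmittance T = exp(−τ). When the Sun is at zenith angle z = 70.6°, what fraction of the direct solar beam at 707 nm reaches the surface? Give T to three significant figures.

sec 70.6° = 3.0106.
τ = 0.145 × (500/707)⁴ × 3.0106 = 0.145 × 0.2502 × 3.0106 = 0.1092.
T = exp(−0.1092) = 0.8966.

0.897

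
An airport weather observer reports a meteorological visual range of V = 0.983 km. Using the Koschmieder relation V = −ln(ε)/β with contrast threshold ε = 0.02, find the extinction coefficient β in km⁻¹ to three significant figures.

3.98 km⁻¹

β = −ln(0.02) / V = 3.912 / 0.983 = 3.9797 km⁻¹.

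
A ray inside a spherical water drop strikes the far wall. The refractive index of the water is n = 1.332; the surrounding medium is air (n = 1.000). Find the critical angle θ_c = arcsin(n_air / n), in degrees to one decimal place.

sin θ_c = n_air / n = 1.000 / 1.332 = 0.7508.
θ_c = arcsin(0.7508) = 48.66°.

48.7°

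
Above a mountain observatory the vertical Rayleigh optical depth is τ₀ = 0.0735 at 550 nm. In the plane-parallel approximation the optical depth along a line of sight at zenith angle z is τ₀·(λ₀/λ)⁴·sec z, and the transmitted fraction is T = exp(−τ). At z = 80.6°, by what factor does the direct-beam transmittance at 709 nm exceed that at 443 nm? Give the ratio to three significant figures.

Airmass: sec 80.6° = 6.1227.
τ(709 nm) = 0.0735 × (550/709)⁴ × 6.1227 = 0.0735 × 0.3621 × 6.1227 = 0.1630.
τ(443 nm) = 0.0735 × (550/443)⁴ × 6.1227 = 0.0735 × 2.3759 × 6.1227 = 1.0692.
T(709)/T(443) = exp(τ_B − τ_A) = exp(0.9063) = 2.4750.

2.48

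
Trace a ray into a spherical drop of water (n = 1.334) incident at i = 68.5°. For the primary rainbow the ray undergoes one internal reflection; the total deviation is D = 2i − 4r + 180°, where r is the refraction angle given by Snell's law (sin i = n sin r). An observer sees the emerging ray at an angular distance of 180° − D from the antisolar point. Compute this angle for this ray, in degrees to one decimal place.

39.9°

sin r = sin 68.5° / 1.334 = 0.9304/1.334 = 0.6975; r = 44.22°.
D = 2·68.5° − 4·44.22° + 180° = 137.00° − 176.90° + 180° = 140.10°.
Angle from antisolar point = 180° − D = 39.90°.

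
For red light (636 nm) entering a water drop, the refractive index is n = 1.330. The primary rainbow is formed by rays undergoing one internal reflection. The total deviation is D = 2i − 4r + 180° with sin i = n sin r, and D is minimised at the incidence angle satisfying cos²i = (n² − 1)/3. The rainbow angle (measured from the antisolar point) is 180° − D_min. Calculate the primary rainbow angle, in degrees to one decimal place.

42.5°

cos²i = (1.76890 − 1)/3 = 0.25630; i = arccos(0.50626) = 59.585°.
sin r = sin 59.585°/1.330 = 0.64841; r = 40.422°.
D_min = 2·59.585° − 4·40.422° + 180° = 137.484°.
Rainbow angle = 180° − D_min = 42.516°.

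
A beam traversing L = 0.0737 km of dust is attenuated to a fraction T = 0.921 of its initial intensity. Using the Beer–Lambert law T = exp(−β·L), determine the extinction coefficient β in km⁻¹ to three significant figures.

Beer–Lambert: T = exp(−βL) ⇒ β = −ln(T)/L = −ln(0.921)/0.0737 = 0.0823/0.0737 = 1.117 km⁻¹.

1.12 km⁻¹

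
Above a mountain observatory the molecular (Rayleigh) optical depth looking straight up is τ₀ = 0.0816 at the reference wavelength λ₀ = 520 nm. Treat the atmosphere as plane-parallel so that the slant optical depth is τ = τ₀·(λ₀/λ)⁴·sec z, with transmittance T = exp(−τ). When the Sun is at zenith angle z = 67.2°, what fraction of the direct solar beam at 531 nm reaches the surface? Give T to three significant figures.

0.824

sec 67.2° = 2.5805.
τ = 0.0816 × (520/531)⁴ × 2.5805 = 0.0816 × 0.9197 × 2.5805 = 0.1937.
T = exp(−0.1937) = 0.8239.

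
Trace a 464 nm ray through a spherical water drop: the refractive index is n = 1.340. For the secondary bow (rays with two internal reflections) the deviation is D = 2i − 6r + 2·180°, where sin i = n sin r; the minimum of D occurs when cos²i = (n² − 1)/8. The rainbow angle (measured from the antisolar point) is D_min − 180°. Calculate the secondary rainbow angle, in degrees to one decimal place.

cos²i = (1.79560 − 1)/8 = 0.09945; i = arccos(0.31536) = 71.618°.
sin r = sin 71.618°/1.340 = 0.70819; r = 45.088°.
D_min = 2·71.618° − 6·45.088° + 360° = 232.709°.
Rainbow angle = D_min − 180° = 52.709°.

52.7°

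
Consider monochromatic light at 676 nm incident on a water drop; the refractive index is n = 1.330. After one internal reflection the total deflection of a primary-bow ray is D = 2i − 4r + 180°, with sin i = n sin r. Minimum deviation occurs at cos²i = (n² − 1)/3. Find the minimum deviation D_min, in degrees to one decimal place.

cos²i = (1.76890 − 1)/3 = 0.25630; i = arccos(0.50626) = 59.585°.
sin r = sin 59.585°/1.330 = 0.64841; r = 40.422°.
D_min = 2·59.585° − 4·40.422° + 180° = 137.484°.

137.5°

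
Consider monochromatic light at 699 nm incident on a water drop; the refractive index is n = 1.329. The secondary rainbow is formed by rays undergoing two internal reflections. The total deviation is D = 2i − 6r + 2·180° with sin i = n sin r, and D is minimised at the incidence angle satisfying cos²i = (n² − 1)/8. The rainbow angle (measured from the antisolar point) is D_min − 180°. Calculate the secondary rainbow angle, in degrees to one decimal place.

49.8°

cos²i = (1.76624 − 1)/8 = 0.09578; i = arccos(0.30948) = 71.972°.
sin r = sin 71.972°/1.329 = 0.71550; r = 45.685°.
D_min = 2·71.972° − 6·45.685° + 360° = 229.837°.
Rainbow angle = D_min − 180° = 49.837°.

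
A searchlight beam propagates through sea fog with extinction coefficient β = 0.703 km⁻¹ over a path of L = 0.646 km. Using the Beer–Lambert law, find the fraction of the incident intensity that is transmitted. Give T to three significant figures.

0.635

τ = β·L = 0.703 × 0.646 = 0.4541.
T = exp(−0.4541) = 0.6350.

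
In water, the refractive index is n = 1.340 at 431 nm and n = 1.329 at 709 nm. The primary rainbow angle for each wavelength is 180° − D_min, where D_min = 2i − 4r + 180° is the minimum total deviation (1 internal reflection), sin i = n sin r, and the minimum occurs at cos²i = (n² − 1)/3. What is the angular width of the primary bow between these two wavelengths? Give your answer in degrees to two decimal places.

1.59°

At 431 nm (n = 1.340): cos²i = 0.26520 → i = 59.004°, r = 39.770°, D_min = 138.929°, rainbow angle = 41.071°.
At 709 nm (n = 1.329): cos²i = 0.25541 → i = 59.643°, r = 40.487°, D_min = 137.337°, rainbow angle = 42.663°.
Angular width = |41.071° − 42.663°| = 1.592°.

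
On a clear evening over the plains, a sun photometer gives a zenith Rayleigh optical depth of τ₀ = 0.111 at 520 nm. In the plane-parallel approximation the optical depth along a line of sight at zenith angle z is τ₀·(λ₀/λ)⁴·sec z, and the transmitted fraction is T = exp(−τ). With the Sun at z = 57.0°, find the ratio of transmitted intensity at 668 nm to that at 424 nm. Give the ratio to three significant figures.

Airmass: sec 57.0° = 1.8361.
τ(668 nm) = 0.111 × (520/668)⁴ × 1.8361 = 0.111 × 0.3672 × 1.8361 = 0.0748.
τ(424 nm) = 0.111 × (520/424)⁴ × 1.8361 = 0.111 × 2.2623 × 1.8361 = 0.4611.
T(668)/T(424) = exp(τ_B − τ_A) = exp(0.3862) = 1.4714.

1.47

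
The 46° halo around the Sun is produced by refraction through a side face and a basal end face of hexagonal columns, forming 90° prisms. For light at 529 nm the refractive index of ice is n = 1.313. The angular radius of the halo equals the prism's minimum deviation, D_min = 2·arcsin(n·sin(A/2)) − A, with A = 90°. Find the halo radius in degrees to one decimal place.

n·sin(A/2) = 1.313 × sin 45° = 1.313 × 0.7071 = 0.9284.
D_min = 2·arcsin(0.9284) − 90° = 2 × 68.192° − 90° = 46.383°.

46.4°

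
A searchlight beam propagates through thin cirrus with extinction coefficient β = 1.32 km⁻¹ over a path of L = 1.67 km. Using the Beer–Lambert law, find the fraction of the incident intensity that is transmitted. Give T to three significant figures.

0.110

τ = β·L = 1.32 × 1.67 = 2.2044.
T = exp(−2.2044) = 0.1103.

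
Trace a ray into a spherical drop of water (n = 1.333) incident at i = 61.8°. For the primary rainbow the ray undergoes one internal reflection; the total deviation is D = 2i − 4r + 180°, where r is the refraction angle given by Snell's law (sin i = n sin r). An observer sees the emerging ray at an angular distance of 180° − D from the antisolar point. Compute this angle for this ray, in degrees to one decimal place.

sin r = sin 61.8° / 1.333 = 0.8813/1.333 = 0.6611; r = 41.39°.
D = 2·61.8° − 4·41.39° + 180° = 123.60° − 165.55° + 180° = 138.05°.
Angle from antisolar point = 180° − D = 41.95°.

41.9°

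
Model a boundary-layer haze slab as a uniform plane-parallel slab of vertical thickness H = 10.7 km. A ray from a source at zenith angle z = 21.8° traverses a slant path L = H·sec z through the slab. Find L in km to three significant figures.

sec z = 1/cos 21.8° = 1.0770.
L = 10.7 × 1.0770 = 11.524 km.

11.5 km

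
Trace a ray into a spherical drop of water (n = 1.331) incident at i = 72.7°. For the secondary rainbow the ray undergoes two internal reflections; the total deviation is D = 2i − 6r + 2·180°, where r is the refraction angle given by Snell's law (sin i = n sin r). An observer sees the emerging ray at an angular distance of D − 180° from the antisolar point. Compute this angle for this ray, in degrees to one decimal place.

50.4°

sin r = sin 72.7° / 1.331 = 0.9548/1.331 = 0.7173; r = 45.83°.
D = 2·72.7° − 6·45.83° + 2·180° = 145.40° − 275.00° + 360° = 230.40°.
Angle from antisolar point = D − 180° = 50.40°.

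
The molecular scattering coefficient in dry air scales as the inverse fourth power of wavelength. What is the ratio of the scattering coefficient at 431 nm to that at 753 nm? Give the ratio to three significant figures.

Rayleigh scattering ∝ λ⁻⁴, so the ratio of coefficients is the inverse fourth power of the wavelength ratio.
σ(431)/σ(753) = (753/431)⁴ = (1.7471)⁴ = 9.317.

9.32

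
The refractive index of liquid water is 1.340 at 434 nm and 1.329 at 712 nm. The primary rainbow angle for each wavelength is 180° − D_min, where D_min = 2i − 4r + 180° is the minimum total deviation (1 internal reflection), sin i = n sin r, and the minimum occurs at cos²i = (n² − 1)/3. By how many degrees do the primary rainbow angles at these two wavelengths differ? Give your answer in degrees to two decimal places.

1.59°

At 434 nm (n = 1.340): cos²i = 0.26520 → i = 59.004°, r = 39.770°, D_min = 138.929°, rainbow angle = 41.071°.
At 712 nm (n = 1.329): cos²i = 0.25541 → i = 59.643°, r = 40.487°, D_min = 137.337°, rainbow angle = 42.663°.
Angular width = |41.071° − 42.663°| = 1.592°.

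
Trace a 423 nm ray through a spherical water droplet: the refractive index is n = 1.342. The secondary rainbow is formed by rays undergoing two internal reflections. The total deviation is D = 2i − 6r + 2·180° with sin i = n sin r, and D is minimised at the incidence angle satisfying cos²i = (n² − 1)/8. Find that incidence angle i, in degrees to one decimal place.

cos²i = (1.342² − 1)/8 = (1.80096 − 1)/8 = 0.10012.
cos i = 0.31642, so i = 71.554°.

71.6°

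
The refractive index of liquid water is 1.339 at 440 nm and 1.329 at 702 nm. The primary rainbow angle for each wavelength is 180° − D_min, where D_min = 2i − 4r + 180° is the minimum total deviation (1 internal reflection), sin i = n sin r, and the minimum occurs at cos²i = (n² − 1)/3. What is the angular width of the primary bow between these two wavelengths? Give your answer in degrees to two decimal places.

1.45°

At 440 nm (n = 1.339): cos²i = 0.26431 → i = 59.062°, r = 39.834°, D_min = 138.786°, rainbow angle = 41.214°.
At 702 nm (n = 1.329): cos²i = 0.25541 → i = 59.643°, r = 40.487°, D_min = 137.337°, rainbow angle = 42.663°.
Angular width = |41.214° − 42.663°| = 1.450°.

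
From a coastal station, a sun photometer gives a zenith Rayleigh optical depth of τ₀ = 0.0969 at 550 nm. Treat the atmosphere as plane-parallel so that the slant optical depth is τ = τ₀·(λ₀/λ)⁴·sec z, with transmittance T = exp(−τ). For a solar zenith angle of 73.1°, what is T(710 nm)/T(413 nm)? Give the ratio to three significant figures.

Airmass: sec 73.1° = 3.4399.
τ(710 nm) = 0.0969 × (550/710)⁴ × 3.4399 = 0.0969 × 0.3601 × 3.4399 = 0.1200.
τ(413 nm) = 0.0969 × (550/413)⁴ × 3.4399 = 0.0969 × 3.1452 × 3.4399 = 1.0484.
T(710)/T(413) = exp(τ_B − τ_A) = exp(0.9284) = 2.5304.

2.53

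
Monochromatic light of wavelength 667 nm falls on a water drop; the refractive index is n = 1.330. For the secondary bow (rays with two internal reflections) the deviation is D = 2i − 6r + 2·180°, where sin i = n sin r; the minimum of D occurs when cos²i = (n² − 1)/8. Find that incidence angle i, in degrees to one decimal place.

71.9°

cos²i = (1.330² − 1)/8 = (1.76890 − 1)/8 = 0.09611.
cos i = 0.31002, so i = 71.940°.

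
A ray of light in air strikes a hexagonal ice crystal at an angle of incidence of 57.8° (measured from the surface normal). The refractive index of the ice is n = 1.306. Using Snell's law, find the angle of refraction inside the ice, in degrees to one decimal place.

40.4°

Snell: sin θ_r = sin θ_i / n = sin 57.8° / 1.306 = 0.8462 / 1.306 = 0.6479.
θ_r = arcsin(0.6479) = 40.39°.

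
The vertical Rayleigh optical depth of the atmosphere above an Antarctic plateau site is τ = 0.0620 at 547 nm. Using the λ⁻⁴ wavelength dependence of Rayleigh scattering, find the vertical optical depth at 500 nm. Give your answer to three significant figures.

τ(500 nm) = τ(547 nm) × (547/500)⁴ = 0.0620 × (1.0940)⁴ = 0.0620 × 1.4324 = 0.0888.

0.0888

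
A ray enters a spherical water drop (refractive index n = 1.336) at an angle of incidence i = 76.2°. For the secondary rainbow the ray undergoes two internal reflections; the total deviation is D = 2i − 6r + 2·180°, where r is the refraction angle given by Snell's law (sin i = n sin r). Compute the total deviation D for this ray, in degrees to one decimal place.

sin r = sin 76.2° / 1.336 = 0.9711/1.336 = 0.7269; r = 46.63°.
D = 2·76.2° − 6·46.63° + 2·180° = 152.40° − 279.76° + 360° = 232.64°.

232.6°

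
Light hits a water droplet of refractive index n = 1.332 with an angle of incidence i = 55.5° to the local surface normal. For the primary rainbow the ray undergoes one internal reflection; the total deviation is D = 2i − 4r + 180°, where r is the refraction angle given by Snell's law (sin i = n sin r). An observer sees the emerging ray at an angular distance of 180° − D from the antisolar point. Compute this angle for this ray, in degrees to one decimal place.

41.9°

sin r = sin 55.5° / 1.332 = 0.8241/1.332 = 0.6187; r = 38.22°.
D = 2·55.5° − 4·38.22° + 180° = 111.00° − 152.89° + 180° = 138.11°.
Angle from antisolar point = 180° − D = 41.89°.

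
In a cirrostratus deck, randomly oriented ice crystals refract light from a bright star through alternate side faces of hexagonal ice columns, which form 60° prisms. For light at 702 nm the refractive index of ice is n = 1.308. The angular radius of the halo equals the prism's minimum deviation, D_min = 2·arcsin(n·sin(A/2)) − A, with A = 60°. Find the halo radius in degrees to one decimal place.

n·sin(A/2) = 1.308 × sin 30° = 1.308 × 0.5000 = 0.6540.
D_min = 2·arcsin(0.6540) − 60° = 2 × 40.844° − 60° = 21.688°.

21.7°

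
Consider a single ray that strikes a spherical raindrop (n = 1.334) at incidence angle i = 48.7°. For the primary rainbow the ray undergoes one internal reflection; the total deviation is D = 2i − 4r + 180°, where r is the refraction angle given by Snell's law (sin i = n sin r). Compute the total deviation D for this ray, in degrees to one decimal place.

sin r = sin 48.7° / 1.334 = 0.7513/1.334 = 0.5632; r = 34.28°.
D = 2·48.7° − 4·34.28° + 180° = 97.40° − 137.10° + 180° = 140.30°.

140.3°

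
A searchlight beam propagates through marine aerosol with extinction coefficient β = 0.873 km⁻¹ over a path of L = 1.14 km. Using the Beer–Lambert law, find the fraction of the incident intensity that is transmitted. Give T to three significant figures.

0.370

τ = β·L = 0.873 × 1.14 = 0.9952.
T = exp(−0.9952) = 0.3696.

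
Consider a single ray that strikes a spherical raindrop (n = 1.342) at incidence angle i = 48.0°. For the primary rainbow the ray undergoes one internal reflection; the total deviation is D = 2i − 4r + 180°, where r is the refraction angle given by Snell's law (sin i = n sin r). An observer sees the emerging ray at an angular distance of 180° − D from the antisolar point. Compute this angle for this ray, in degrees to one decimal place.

sin r = sin 48.0° / 1.342 = 0.7431/1.342 = 0.5538; r = 33.63°.
D = 2·48.0° − 4·33.63° + 180° = 96.00° − 134.50° + 180° = 141.50°.
Angle from antisolar point = 180° − D = 38.50°.

38.5°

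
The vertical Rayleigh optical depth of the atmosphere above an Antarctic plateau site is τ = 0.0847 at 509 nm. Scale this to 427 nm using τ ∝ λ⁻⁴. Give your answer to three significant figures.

τ(427 nm) = τ(509 nm) × (509/427)⁴ = 0.0847 × (1.1920)⁴ = 0.0847 × 2.0191 = 0.1710.

0.171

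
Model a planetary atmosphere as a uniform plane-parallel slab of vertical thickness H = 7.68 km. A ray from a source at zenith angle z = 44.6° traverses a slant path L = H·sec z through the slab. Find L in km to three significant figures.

sec z = 1/cos 44.6° = 1.4044.
L = 7.68 × 1.4044 = 10.786 km.

10.8 km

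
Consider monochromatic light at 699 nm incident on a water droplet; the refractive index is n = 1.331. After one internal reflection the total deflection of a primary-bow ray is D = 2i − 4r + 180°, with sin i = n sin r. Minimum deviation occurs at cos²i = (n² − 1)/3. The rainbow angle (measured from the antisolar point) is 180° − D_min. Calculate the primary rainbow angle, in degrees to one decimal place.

42.4°

cos²i = (1.77156 − 1)/3 = 0.25719; i = arccos(0.50714) = 59.527°.
sin r = sin 59.527°/1.331 = 0.64753; r = 40.356°.
D_min = 2·59.527° − 4·40.356° + 180° = 137.630°.
Rainbow angle = 180° − D_min = 42.370°.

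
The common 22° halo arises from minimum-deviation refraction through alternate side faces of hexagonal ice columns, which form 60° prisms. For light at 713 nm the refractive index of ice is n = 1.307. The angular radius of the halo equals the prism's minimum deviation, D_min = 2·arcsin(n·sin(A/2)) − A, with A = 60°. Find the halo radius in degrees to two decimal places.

21.61°

n·sin(A/2) = 1.307 × sin 30° = 1.307 × 0.5000 = 0.6535.
D_min = 2·arcsin(0.6535) − 60° = 2 × 40.806° − 60° = 21.612°.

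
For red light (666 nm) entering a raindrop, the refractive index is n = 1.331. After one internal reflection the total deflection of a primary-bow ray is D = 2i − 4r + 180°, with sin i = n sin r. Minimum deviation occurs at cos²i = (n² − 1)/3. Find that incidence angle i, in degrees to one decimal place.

59.5°

cos²i = (1.331² − 1)/3 = (1.77156 − 1)/3 = 0.25719.
cos i = 0.50714, so i = 59.527°.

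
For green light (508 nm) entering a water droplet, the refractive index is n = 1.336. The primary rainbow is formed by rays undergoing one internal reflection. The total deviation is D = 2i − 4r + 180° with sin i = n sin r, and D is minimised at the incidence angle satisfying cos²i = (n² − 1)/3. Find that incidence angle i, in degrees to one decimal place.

59.2°

cos²i = (1.336² − 1)/3 = (1.78490 − 1)/3 = 0.26163.
cos i = 0.51150, so i = 59.236°.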